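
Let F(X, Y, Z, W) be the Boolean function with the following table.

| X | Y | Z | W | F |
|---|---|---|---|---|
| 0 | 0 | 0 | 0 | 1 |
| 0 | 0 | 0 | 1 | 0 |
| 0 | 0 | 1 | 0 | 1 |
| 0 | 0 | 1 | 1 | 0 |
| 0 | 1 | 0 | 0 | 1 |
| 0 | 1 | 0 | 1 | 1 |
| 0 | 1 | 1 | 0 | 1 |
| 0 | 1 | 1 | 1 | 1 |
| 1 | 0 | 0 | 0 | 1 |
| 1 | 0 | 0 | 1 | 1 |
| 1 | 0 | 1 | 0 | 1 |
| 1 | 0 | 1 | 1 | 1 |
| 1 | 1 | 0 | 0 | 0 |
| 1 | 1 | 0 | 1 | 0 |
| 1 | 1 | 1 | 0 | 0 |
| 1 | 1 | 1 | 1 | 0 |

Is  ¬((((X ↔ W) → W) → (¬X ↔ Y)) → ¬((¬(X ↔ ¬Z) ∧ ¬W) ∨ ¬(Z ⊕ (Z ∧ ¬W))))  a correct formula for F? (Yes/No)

Test each input against both F and the formula:
  X=0, Y=0, Z=0, W=0: formula gives 1, F = 1 ✓
  X=0, Y=0, Z=0, W=1: formula gives 0, F = 0 ✓
  X=0, Y=0, Z=1, W=0: formula gives 1, F = 1 ✓
  X=0, Y=0, Z=1, W=1: formula gives 0, F = 0 ✓
  …
  X=0, Y=1, Z=1, W=1: formula gives 0, but F = 1 ✗
A single disagreement suffices: at (0,1,1,1) they differ, so the formula does not compute F.

No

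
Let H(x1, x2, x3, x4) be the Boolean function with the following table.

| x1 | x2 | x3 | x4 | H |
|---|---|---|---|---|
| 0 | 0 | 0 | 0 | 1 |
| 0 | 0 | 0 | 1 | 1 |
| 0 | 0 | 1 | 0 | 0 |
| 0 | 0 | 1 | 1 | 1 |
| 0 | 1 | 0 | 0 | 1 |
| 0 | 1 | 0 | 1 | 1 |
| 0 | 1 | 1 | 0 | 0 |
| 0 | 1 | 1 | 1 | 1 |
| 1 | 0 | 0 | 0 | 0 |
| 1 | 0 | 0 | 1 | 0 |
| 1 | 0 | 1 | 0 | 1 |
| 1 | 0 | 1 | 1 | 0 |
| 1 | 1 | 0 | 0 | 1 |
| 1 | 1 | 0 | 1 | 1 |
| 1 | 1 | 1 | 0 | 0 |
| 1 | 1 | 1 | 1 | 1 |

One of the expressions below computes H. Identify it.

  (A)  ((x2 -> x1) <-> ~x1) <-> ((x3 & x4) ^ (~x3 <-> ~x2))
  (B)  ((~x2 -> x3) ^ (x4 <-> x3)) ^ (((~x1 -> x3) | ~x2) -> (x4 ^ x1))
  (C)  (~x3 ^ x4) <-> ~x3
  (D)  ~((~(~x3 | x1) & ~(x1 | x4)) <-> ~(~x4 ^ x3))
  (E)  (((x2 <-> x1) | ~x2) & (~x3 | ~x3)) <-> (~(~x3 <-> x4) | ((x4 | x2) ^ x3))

A

(B) fails at (0,0,1,0): the formula yields 1, H is 0.
(C) fails at (0,0,0,1): the formula yields 0, H is 1.
(D) fails at (0,0,0,0): the formula yields 0, H is 1.
(E) fails at (0,0,1,1): the formula yields 0, H is 1.
Only (A) survives; checking it on all 16 rows confirms it matches H.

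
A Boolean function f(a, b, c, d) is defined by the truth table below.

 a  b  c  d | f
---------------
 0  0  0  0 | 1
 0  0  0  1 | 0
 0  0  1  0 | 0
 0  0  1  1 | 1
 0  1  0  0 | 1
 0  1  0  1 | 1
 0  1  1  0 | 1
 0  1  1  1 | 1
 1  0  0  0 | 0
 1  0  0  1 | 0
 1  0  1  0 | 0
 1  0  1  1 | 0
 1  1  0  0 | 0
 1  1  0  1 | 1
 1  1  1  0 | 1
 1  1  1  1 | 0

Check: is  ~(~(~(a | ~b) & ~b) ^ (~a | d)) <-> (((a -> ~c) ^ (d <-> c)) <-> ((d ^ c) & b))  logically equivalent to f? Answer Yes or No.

Yes

Test each input against both f and the formula:
  a=0, b=0, c=0, d=0: formula gives 1, f = 1 ✓
  a=0, b=0, c=0, d=1: formula gives 0, f = 0 ✓
  a=0, b=0, c=1, d=0: formula gives 0, f = 0 ✓
  a=0, b=0, c=1, d=1: formula gives 1, f = 1 ✓
  … (the remaining 12 rows also agree.)
Every row agrees, so the formula is equivalent.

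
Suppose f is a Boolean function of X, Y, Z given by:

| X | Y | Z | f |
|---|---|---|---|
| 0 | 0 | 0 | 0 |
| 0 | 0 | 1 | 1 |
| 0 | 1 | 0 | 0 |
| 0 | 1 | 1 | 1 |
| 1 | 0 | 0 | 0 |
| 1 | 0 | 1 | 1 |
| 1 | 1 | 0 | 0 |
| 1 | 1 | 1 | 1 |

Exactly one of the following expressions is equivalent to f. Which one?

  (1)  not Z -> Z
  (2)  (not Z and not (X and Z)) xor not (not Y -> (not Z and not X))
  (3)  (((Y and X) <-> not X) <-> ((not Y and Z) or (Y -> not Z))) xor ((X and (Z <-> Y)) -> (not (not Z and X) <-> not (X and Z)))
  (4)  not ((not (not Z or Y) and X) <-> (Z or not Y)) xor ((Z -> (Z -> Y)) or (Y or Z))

1

(2) fails at (0,0,0): the formula yields 1, f is 0.
(3) fails at (0,0,0): the formula yields 1, f is 0.
(4) fails at (0,0,1): the formula yields 0, f is 1.
(1) is the remaining candidate, and it agrees with f on all 8 inputs.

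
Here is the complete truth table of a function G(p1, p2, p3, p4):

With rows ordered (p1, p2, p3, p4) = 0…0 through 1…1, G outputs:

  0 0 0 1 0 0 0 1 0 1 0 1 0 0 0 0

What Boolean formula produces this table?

Collect the rows where G=1 — (0,0,1,1), (0,1,1,1), (1,0,0,1), (1,0,1,1) — and write one minterm per row: ¬p1·¬p2·p3·p4, ¬p1·p2·p3·p4, p1·¬p2·¬p3·p4, p1·¬p2·p3·p4. Their union (logical OR) reproduces the table exactly.

G(p1, p2, p3, p4) = (((((~p1 & ~p2) & p3) & p4) | (((~p1 & p2) & p3) & p4)) | (((p1 & ~p2) & ~p3) & p4)) | (((p1 & ~p2) & p3) & p4)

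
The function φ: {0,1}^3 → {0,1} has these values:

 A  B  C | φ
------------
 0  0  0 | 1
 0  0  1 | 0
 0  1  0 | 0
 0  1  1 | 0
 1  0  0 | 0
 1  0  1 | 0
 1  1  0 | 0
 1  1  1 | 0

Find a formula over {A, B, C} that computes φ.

Only row (0,0,0) gives 1. That row's minterm ¬A·¬B·¬C is φ directly.

φ(A, B, C) = (NOT A AND NOT B) AND NOT C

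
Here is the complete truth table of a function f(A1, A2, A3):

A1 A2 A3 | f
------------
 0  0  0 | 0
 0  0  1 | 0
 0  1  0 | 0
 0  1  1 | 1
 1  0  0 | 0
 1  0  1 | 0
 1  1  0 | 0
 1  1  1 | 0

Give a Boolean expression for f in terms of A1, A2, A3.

Only row (0,1,1) gives 1. That row's minterm ¬A1·A2·A3 is f directly.

f(A1, A2, A3) = (¬A1 ∧ A2) ∧ A3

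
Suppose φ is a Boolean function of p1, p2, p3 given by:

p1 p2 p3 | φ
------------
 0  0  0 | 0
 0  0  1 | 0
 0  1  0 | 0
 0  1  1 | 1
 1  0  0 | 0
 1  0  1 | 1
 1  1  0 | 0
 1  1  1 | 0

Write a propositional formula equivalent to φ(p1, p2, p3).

φ(p1, p2, p3) = ((p1' · p2) · p3) + ((p1 · p2') · p3)

φ=1 on 2 inputs: (0,1,1), (1,0,1). Reading each as a conjunction of literals (¬p1·p2·p3, p1·¬p2·p3) and taking the OR gives the canonical DNF.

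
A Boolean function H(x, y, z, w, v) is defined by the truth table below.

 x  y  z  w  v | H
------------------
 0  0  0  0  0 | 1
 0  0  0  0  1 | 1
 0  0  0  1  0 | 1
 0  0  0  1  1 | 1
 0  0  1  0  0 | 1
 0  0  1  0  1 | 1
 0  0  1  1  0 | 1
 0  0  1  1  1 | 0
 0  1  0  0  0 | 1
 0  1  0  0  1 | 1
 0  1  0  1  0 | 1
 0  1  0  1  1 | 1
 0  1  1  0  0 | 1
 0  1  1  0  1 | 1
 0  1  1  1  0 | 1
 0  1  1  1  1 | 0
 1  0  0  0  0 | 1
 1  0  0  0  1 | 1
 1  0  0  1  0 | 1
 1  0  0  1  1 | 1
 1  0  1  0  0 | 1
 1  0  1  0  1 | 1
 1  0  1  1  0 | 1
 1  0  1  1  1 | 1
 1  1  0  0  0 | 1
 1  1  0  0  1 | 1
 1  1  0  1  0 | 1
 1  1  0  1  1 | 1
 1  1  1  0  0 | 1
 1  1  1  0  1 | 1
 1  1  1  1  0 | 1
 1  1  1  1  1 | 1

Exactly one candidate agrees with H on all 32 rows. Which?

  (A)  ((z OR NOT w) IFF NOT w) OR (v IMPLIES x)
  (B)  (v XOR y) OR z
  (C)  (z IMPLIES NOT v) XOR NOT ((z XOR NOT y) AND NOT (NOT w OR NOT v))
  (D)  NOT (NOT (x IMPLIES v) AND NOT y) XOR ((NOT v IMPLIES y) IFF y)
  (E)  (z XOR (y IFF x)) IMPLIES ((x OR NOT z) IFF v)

(B) fails at (0,0,0,0,0): the formula yields 0, H is 1.
(C) fails at (0,0,0,0,0): the formula yields 0, H is 1.
(D) fails at (0,0,0,0,0): the formula yields 0, H is 1.
(E) fails at (0,0,0,0,0): the formula yields 0, H is 1.
That leaves (A). Evaluating it on every row reproduces the table of H exactly.

A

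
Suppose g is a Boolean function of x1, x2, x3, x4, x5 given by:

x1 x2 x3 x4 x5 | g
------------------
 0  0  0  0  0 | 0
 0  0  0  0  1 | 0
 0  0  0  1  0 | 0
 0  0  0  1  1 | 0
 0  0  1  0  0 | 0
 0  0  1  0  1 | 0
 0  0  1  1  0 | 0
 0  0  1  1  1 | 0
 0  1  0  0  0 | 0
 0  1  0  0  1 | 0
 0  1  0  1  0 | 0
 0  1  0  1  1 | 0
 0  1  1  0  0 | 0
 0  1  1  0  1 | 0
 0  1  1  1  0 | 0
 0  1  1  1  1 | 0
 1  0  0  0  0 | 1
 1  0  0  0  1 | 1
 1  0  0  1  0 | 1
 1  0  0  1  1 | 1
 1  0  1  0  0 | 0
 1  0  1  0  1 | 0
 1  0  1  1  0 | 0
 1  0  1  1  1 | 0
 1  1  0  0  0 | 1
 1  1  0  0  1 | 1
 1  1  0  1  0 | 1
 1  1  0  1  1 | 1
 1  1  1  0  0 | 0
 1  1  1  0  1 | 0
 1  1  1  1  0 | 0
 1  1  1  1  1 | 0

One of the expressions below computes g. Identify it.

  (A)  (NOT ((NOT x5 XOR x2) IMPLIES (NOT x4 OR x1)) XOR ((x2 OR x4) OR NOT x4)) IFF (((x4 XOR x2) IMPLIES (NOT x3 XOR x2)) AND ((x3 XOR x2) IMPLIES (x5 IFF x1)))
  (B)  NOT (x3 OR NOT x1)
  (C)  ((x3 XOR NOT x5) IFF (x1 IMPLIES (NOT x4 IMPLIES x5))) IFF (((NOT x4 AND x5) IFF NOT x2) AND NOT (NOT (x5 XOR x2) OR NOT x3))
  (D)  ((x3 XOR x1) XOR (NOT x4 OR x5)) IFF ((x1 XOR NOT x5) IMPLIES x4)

B

(A) fails at (0,0,0,0,0): the formula yields 1, g is 0.
(C) fails at (0,0,0,0,1): the formula yields 1, g is 0.
(D) fails at (0,0,0,0,1): the formula yields 1, g is 0.
That leaves (B). Evaluating it on every row reproduces the table of g exactly.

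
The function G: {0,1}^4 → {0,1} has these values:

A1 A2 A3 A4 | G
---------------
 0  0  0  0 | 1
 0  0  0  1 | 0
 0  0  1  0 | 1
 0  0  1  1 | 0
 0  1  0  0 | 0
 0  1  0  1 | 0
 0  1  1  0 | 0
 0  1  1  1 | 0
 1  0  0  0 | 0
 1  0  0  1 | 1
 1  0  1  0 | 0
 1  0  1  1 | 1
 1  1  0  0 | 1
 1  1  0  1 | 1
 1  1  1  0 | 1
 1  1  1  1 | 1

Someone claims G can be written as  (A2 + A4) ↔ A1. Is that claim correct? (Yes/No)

Yes

Test each input against both G and the formula:
  A1=0, A2=0, A3=0, A4=0: formula gives 1, G = 1 ✓
  A1=0, A2=0, A3=0, A4=1: formula gives 0, G = 0 ✓
  A1=0, A2=0, A3=1, A4=0: formula gives 1, G = 1 ✓
  A1=0, A2=0, A3=1, A4=1: formula gives 0, G = 0 ✓
  … (the remaining 12 rows also agree.)
All 16 rows match — the expression computes G exactly.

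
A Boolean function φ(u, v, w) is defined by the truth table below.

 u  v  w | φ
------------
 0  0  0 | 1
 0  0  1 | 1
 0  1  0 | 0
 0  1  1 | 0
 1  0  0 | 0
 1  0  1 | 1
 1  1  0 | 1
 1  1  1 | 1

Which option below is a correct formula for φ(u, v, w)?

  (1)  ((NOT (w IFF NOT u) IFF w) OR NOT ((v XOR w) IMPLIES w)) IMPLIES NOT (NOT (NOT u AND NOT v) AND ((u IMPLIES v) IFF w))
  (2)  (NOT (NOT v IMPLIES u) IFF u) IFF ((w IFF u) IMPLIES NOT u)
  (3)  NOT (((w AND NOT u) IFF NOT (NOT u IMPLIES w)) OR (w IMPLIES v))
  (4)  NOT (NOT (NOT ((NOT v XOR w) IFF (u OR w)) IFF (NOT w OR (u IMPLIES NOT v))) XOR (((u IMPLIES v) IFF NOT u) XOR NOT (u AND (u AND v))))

(1) fails at (0,1,0): the formula yields 1, φ is 0.
(2) fails at (0,0,0): the formula yields 0, φ is 1.
(3) fails at (0,0,0): the formula yields 0, φ is 1.
Only (4) survives; checking it on all 8 rows confirms it matches φ.

4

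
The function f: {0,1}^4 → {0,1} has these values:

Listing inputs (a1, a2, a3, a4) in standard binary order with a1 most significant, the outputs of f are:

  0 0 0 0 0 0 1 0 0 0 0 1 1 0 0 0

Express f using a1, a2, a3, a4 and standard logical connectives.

Collect the rows where f=1 — (0,1,1,0), (1,0,1,1), (1,1,0,0) — and write one minterm per row: ¬a1·a2·a3·¬a4, a1·¬a2·a3·a4, a1·a2·¬a3·¬a4. Their union (logical OR) reproduces the table exactly.

f(a1, a2, a3, a4) = ((((not a1 and a2) and a3) and not a4) or (((a1 and not a2) and a3) and a4)) or (((a1 and a2) and not a3) and not a4)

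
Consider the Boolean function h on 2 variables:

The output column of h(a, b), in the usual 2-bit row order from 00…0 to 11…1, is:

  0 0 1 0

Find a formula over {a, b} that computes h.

h(a, b) = a · b'

1 only at (1,0): a AND NOT b.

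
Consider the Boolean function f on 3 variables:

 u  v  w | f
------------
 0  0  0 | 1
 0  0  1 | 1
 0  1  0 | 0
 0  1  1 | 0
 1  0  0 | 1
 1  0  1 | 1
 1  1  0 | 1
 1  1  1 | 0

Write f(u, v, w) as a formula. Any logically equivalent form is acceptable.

f(u, v, w) = ((((u' · v) · w') + ((u' · v) · w)) + ((u · v) · w))'

The 0-rows are (0,1,0), (0,1,1), (1,1,1). Take each as a conjunction (¬u·v·¬w, ¬u·v·w, u·v·w), form their disjunction, and complement — that gives a formula that is 1 everywhere f is.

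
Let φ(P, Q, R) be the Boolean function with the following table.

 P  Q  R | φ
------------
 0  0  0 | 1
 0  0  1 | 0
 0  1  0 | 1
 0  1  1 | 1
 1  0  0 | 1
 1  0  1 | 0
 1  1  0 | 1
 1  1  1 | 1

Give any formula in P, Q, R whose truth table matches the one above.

φ(P, Q, R) = ~(((~P & ~Q) & R) | ((P & ~Q) & R))

φ is 0 on only 2 rows — (0,0,1), (1,0,1). Writing each as a minterm (¬P·¬Q·R, P·¬Q·R) and OR-ing them characterizes exactly where φ=0, so φ is the negation of that disjunction.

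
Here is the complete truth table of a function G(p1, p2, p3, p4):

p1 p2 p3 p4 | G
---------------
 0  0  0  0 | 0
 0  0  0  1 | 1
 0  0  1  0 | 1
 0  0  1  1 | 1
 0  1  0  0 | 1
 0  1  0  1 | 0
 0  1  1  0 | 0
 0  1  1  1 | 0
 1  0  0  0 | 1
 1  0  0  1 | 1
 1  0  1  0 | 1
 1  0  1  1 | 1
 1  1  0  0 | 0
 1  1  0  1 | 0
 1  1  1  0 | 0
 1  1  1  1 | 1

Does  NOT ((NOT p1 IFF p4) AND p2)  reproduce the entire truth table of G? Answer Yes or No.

Check the formula against G row by row:
  p1=0, p2=0, p3=0, p4=0: formula gives 1, but G = 0 ✗
Row (0,0,0,0) is a counterexample, so the formula is not equivalent to G.

No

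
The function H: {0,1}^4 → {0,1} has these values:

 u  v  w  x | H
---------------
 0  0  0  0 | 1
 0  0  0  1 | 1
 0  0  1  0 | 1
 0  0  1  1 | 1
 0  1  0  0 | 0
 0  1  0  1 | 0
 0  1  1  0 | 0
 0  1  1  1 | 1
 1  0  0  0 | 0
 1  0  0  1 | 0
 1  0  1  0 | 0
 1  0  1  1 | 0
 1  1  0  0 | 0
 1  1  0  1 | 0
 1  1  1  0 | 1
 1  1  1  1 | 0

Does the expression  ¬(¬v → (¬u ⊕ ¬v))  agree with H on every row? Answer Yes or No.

Evaluate ¬(¬v → (¬u ⊕ ¬v)) on each row and compare to H:
  u=0, v=0, w=0, x=0: formula gives 1, H = 1 ✓
  u=0, v=0, w=0, x=1: formula gives 1, H = 1 ✓
  u=0, v=0, w=1, x=0: formula gives 1, H = 1 ✓
  u=0, v=0, w=1, x=1: formula gives 1, H = 1 ✓
  …
  u=0, v=1, w=1, x=1: formula gives 0, but H = 1 ✗
A single disagreement suffices: at (0,1,1,1) they differ, so the formula does not compute H.

No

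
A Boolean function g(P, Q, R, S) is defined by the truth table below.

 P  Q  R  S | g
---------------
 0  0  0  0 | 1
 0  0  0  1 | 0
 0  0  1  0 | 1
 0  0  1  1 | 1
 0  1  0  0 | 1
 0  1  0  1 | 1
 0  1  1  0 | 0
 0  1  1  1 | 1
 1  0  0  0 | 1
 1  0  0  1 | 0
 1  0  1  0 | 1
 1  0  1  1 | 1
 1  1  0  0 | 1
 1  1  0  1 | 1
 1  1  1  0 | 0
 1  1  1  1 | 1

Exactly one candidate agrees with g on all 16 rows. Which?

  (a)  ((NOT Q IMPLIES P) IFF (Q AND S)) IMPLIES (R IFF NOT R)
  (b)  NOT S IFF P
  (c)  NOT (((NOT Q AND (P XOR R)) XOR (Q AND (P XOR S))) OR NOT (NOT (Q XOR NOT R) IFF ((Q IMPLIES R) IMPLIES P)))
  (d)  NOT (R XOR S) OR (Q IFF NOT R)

(a) disagrees with g on (0,0,0,0) (formula → 0, table → 1); rule it out.
(b) disagrees with g on (0,0,0,0) (formula → 0, table → 1); rule it out.
(c) disagrees with g on (0,0,0,1) (formula → 1, table → 0); rule it out.
That leaves (d). Evaluating it on every row reproduces the table of g exactly.

d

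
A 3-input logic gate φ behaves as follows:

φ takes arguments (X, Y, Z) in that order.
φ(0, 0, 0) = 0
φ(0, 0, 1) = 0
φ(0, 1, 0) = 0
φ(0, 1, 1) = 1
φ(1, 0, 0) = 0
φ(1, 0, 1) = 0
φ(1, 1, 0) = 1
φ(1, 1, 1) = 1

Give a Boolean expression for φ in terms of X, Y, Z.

The 1-rows are (0,1,1), (1,1,0), (1,1,1). Each contributes one minterm — ¬X·Y·Z; X·Y·¬Z; X·Y·Z — and their disjunction is a sum-of-products form of φ.

φ(X, Y, Z) = (((~X & Y) & Z) | ((X & Y) & ~Z)) | ((X & Y) & Z)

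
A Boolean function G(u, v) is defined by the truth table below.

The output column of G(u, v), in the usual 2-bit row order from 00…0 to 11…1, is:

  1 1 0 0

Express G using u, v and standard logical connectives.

The 1-rows are (0,0), (0,1). Each contributes one minterm — ¬u·¬v; ¬u·v — and their disjunction is a sum-of-products form of G.

G(u, v) = (¬u ∧ ¬v) ∨ (¬u ∧ v)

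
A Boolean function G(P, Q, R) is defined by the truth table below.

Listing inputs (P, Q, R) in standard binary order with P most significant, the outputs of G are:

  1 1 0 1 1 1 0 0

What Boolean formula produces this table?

G(P, Q, R) = ((((P' · Q) · R') + ((P · Q) · R')) + ((P · Q) · R))'

G is 0 on only 3 rows — (0,1,0), (1,1,0), (1,1,1). Writing each as a minterm (¬P·Q·¬R, P·Q·¬R, P·Q·R) and OR-ing them characterizes exactly where G=0, so G is the negation of that disjunction.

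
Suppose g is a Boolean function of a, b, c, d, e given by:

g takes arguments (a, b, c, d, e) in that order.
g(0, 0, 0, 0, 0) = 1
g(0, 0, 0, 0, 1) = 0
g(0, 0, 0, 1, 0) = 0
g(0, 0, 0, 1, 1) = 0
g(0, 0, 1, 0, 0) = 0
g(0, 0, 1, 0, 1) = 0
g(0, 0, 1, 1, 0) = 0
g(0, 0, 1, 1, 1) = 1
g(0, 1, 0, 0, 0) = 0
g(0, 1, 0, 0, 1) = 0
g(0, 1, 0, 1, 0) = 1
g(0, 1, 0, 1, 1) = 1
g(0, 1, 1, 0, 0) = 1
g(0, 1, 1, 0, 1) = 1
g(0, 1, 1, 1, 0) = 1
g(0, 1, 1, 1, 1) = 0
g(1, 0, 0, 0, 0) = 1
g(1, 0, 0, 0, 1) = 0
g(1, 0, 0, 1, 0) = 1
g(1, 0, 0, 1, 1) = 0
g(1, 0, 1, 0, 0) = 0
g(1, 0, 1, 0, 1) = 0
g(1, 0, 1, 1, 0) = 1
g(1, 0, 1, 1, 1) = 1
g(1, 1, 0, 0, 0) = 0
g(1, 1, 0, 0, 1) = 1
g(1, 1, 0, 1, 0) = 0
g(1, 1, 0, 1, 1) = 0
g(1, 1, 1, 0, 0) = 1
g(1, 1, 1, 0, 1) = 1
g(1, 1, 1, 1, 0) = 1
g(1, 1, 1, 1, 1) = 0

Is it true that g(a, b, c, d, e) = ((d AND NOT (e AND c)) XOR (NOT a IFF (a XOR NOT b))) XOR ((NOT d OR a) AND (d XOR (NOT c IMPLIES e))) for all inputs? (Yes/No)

Evaluate ((d AND NOT (e AND c)) XOR (NOT a IFF (a XOR NOT b))) XOR ((NOT d OR a) AND (d XOR (NOT c IMPLIES e))) on each row and compare to g:
  a=0, b=0, c=0, d=0, e=0: formula gives 1, g = 1 ✓
  a=0, b=0, c=0, d=0, e=1: formula gives 0, g = 0 ✓
  a=0, b=0, c=0, d=1, e=0: formula gives 0, g = 0 ✓
  a=0, b=0, c=0, d=1, e=1: formula gives 0, g = 0 ✓
  …
  a=0, b=1, c=0, d=0, e=1: formula gives 1, but g = 0 ✗
Row (0,1,0,0,1) is a counterexample, so the formula is not equivalent to g.

No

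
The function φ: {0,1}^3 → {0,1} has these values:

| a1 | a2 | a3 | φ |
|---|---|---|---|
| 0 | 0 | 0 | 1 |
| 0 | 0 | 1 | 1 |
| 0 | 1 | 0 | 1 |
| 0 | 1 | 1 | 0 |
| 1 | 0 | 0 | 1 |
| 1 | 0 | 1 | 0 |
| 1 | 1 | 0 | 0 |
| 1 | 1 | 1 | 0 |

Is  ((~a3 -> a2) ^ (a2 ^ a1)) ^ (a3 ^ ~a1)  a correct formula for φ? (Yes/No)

No

Test each input against both φ and the formula:
  a1=0, a2=0, a3=0: formula gives 1, φ = 1 ✓
  a1=0, a2=0, a3=1: formula gives 1, φ = 1 ✓
  a1=0, a2=1, a3=0: formula gives 1, φ = 1 ✓
  a1=0, a2=1, a3=1: formula gives 0, φ = 0 ✓
  a1=1, a2=0, a3=0: formula gives 1, φ = 1 ✓
  a1=1, a2=0, a3=1: formula gives 1, but φ = 0 ✗
A single disagreement suffices: at (1,0,1) they differ, so the formula does not compute φ.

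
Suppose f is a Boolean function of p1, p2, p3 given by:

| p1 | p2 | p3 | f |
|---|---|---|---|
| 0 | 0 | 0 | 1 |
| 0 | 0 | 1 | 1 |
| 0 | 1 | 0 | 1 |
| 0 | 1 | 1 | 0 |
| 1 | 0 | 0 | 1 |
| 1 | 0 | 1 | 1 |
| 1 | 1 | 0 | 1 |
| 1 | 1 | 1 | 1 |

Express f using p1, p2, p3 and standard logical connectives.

f(p1, p2, p3) = NOT ((NOT p1 AND p2) AND p3)

Only row (0,1,1) gives 0. So f is 1 everywhere except there — the complement of the minterm ¬p1·p2·p3.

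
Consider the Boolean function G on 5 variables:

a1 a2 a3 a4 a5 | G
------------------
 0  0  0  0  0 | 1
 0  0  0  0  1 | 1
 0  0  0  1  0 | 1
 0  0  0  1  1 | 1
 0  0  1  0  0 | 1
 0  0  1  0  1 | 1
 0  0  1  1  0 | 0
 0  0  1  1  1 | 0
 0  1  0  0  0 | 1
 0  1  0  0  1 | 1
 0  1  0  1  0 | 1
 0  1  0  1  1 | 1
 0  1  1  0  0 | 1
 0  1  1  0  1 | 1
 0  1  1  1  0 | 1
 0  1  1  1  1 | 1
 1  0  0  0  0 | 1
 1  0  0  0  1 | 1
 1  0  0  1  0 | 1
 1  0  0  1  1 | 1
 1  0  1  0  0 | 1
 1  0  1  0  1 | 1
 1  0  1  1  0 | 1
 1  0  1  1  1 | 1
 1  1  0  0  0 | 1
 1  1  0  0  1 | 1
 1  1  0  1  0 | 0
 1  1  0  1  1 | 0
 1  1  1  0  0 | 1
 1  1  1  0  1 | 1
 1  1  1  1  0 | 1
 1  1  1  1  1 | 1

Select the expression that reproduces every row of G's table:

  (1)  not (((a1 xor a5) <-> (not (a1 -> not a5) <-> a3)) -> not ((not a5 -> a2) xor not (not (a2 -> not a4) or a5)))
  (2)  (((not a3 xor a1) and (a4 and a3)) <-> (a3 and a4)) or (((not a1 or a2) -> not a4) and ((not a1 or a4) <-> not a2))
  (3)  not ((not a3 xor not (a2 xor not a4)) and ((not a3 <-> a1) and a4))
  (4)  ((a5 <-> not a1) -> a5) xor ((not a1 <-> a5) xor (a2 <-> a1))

3

(1): at (0,0,0,0,0) it gives 0, but G = 1 — eliminated.
(2): at (0,1,1,1,0) it gives 0, but G = 1 — eliminated.
(4): at (0,0,0,0,0) it gives 0, but G = 1 — eliminated.
Only (3) survives; checking it on all 32 rows confirms it matches G.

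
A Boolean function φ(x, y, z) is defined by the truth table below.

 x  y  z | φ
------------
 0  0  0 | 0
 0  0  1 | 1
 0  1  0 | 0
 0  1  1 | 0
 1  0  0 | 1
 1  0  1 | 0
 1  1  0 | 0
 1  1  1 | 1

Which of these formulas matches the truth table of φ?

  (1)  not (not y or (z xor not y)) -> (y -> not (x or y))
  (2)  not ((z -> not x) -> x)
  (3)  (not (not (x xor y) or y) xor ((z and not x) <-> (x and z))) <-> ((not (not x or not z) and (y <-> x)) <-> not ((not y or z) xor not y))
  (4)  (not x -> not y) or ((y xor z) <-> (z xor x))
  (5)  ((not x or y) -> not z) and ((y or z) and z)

(1) fails at (0,0,0): the formula yields 1, φ is 0.
(2) fails at (0,0,0): the formula yields 1, φ is 0.
(4) fails at (0,0,0): the formula yields 1, φ is 0.
(5) fails at (0,0,1): the formula yields 0, φ is 1.
(3) is the remaining candidate, and it agrees with φ on all 8 inputs.

3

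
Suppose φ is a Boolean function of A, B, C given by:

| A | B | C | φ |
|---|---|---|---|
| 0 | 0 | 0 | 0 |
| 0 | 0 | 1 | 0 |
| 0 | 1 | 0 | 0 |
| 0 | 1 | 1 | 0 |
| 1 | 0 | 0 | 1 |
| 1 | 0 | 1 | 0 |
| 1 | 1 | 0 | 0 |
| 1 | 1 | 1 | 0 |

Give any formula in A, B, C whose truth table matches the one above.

φ is 1 on exactly one input, (1,0,0), whose minterm is A·¬B·¬C. So φ is just that conjunction.

φ(A, B, C) = (A and not B) and not C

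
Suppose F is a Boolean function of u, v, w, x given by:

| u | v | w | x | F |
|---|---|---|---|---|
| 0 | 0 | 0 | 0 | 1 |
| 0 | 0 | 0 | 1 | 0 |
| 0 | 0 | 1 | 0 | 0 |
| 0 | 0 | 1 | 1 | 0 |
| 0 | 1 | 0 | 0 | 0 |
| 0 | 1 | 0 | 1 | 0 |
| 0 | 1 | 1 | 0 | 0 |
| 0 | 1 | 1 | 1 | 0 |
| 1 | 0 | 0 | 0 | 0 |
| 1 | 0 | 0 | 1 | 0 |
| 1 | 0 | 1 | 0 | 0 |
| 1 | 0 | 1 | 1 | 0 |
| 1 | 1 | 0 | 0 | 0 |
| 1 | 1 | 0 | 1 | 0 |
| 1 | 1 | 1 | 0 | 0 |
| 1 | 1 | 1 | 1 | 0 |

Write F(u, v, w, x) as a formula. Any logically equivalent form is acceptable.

F(u, v, w, x) = (((u + v) + w) + x)'

The output is 1 only when every input is 0 — NOR of all inputs.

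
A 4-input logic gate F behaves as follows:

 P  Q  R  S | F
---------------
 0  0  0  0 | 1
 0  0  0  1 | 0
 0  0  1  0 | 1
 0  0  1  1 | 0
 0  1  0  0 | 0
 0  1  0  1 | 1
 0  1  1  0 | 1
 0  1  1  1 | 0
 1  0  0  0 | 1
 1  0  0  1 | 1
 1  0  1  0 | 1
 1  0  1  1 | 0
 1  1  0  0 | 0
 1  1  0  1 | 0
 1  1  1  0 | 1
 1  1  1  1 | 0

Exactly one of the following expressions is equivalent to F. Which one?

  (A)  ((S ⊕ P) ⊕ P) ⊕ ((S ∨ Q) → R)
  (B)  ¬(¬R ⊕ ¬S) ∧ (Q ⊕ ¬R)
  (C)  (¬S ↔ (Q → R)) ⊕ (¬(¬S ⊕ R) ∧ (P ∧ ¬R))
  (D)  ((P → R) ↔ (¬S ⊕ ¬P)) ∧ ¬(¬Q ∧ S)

C

(A) fails at (0,0,0,1): the formula yields 1, F is 0.
(B) fails at (0,0,1,0): the formula yields 0, F is 1.
(D) fails at (0,0,0,0): the formula yields 0, F is 1.
That leaves (C). Evaluating it on every row reproduces the table of F exactly.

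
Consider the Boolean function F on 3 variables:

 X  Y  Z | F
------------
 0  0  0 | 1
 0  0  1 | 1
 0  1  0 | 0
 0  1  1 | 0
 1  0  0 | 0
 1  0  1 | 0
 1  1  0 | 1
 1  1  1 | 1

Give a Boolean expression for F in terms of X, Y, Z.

F(X, Y, Z) = ((((¬X ∧ ¬Y) ∧ ¬Z) ∨ ((¬X ∧ ¬Y) ∧ Z)) ∨ ((X ∧ Y) ∧ ¬Z)) ∨ ((X ∧ Y) ∧ Z)

The 1-rows are (0,0,0), (0,0,1), (1,1,0), (1,1,1). Each contributes one minterm — ¬X·¬Y·¬Z; ¬X·¬Y·Z; X·Y·¬Z; X·Y·Z — and their disjunction is a sum-of-products form of F.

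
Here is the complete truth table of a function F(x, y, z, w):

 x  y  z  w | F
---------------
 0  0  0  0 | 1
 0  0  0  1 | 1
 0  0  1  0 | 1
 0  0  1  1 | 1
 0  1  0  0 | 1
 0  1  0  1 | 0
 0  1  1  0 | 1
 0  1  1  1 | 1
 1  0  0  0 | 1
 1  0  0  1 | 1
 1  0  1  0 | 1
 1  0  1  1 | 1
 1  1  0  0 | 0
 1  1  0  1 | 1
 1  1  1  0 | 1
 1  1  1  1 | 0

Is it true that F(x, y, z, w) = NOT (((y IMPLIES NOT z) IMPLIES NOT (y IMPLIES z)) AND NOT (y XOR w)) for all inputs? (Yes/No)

No

Check the formula against F row by row:
  x=0, y=0, z=0, w=0: formula gives 1, F = 1 ✓
  x=0, y=0, z=0, w=1: formula gives 1, F = 1 ✓
  x=0, y=0, z=1, w=0: formula gives 1, F = 1 ✓
  x=0, y=0, z=1, w=1: formula gives 1, F = 1 ✓
  …
  x=0, y=1, z=1, w=1: formula gives 0, but F = 1 ✗
Since they disagree at (0,1,1,1), the expression is not a correct formula for F.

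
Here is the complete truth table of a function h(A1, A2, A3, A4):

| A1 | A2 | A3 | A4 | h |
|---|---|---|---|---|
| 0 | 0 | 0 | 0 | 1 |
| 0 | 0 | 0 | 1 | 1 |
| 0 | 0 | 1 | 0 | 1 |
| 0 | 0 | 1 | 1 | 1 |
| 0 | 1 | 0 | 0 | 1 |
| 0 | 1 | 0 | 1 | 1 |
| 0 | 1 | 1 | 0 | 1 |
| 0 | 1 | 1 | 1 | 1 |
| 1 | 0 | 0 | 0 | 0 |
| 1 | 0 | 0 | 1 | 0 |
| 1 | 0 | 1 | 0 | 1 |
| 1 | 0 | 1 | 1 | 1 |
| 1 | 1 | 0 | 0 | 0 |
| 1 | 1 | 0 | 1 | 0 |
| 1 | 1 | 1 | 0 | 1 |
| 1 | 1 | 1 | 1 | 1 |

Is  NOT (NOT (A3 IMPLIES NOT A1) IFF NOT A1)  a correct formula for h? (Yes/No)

Check the formula against h row by row:
  A1=0, A2=0, A3=0, A4=0: formula gives 1, h = 1 ✓
  A1=0, A2=0, A3=0, A4=1: formula gives 1, h = 1 ✓
  A1=0, A2=0, A3=1, A4=0: formula gives 1, h = 1 ✓
  A1=0, A2=0, A3=1, A4=1: formula gives 1, h = 1 ✓
  …and likewise for the remaining 12 rows.
No disagreement on any input; they are logically equivalent.

Yes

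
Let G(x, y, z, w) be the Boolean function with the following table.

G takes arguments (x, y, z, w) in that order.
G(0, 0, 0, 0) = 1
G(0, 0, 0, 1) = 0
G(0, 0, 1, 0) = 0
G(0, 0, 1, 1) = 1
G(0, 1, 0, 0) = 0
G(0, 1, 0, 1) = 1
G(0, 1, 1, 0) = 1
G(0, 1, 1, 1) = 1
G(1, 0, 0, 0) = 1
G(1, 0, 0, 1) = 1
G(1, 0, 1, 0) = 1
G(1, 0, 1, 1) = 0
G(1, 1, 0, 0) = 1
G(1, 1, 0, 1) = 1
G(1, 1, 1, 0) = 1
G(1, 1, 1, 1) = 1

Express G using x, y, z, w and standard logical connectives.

G(x, y, z, w) = ((((((x' · y') · z') · w) + (((x' · y') · z) · w')) + (((x' · y) · z') · w')) + (((x · y') · z) · w))'

The 0-rows are (0,0,0,1), (0,0,1,0), (0,1,0,0), (1,0,1,1). Take each as a conjunction (¬x·¬y·¬z·w, ¬x·¬y·z·¬w, ¬x·y·¬z·¬w, x·¬y·z·w), form their disjunction, and complement — that gives a formula that is 1 everywhere G is.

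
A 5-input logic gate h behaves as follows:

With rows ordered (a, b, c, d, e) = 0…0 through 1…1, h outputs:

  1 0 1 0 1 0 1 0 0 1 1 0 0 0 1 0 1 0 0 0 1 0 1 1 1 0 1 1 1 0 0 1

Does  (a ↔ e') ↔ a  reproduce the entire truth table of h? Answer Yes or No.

Evaluate (a ↔ e') ↔ a on each row and compare to h:
  a=0, b=0, c=0, d=0, e=0: formula gives 1, h = 1 ✓
  a=0, b=0, c=0, d=0, e=1: formula gives 0, h = 0 ✓
  a=0, b=0, c=0, d=1, e=0: formula gives 1, h = 1 ✓
  a=0, b=0, c=0, d=1, e=1: formula gives 0, h = 0 ✓
  …
  a=0, b=1, c=0, d=0, e=0: formula gives 1, but h = 0 ✗
Row (0,1,0,0,0) is a counterexample, so the formula is not equivalent to h.

No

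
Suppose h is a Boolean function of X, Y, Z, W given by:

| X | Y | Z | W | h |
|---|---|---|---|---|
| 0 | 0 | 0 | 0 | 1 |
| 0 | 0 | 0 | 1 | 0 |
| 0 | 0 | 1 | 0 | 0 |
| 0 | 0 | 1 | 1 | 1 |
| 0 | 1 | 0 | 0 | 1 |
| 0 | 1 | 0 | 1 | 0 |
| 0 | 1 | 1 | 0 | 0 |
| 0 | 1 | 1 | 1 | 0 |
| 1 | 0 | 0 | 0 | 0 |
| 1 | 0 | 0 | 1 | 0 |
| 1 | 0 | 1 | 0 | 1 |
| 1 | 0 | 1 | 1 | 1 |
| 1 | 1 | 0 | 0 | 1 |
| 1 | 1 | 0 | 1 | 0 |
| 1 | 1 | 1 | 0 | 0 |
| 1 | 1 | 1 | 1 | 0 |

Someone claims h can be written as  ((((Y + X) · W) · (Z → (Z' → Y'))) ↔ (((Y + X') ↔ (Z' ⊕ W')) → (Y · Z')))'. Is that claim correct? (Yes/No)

Yes

Evaluate ((((Y + X) · W) · (Z → (Z' → Y'))) ↔ (((Y + X') ↔ (Z' ⊕ W')) → (Y · Z')))' on each row and compare to h:
  X=0, Y=0, Z=0, W=0: formula gives 1, h = 1 ✓
  X=0, Y=0, Z=0, W=1: formula gives 0, h = 0 ✓
  X=0, Y=0, Z=1, W=0: formula gives 0, h = 0 ✓
  X=0, Y=0, Z=1, W=1: formula gives 1, h = 1 ✓
  … (the remaining 12 rows also agree.)
All 16 rows match — the expression computes h exactly.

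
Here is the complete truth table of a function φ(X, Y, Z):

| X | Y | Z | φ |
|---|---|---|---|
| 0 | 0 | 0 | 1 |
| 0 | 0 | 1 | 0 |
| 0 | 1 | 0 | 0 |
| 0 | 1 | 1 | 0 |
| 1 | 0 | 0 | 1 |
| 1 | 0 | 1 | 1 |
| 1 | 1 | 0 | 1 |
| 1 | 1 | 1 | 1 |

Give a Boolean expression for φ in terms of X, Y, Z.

φ(X, Y, Z) = NOT ((((NOT X AND NOT Y) AND Z) OR ((NOT X AND Y) AND NOT Z)) OR ((NOT X AND Y) AND Z))

φ is 0 on only 3 rows — (0,0,1), (0,1,0), (0,1,1). Writing each as a minterm (¬X·¬Y·Z, ¬X·Y·¬Z, ¬X·Y·Z) and OR-ing them characterizes exactly where φ=0, so φ is the negation of that disjunction.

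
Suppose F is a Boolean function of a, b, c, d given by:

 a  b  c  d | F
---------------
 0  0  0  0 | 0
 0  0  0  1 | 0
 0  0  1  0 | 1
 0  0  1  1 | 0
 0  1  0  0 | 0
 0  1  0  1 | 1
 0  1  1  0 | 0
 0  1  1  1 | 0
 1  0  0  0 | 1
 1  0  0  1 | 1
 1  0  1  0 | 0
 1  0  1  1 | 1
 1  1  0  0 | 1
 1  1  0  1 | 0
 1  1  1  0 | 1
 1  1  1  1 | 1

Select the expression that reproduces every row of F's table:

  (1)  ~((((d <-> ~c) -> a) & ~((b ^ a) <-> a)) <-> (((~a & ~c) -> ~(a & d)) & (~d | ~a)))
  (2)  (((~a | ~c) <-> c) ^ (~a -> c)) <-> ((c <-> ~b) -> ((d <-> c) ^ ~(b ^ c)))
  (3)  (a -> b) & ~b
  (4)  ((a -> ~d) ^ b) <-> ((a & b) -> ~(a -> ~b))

(1): at (0,0,0,0) it gives 1, but F = 0 — eliminated.
(3): at (0,0,0,0) it gives 1, but F = 0 — eliminated.
(4): at (0,0,0,0) it gives 1, but F = 0 — eliminated.
(2) is the remaining candidate, and it agrees with F on all 16 inputs.

2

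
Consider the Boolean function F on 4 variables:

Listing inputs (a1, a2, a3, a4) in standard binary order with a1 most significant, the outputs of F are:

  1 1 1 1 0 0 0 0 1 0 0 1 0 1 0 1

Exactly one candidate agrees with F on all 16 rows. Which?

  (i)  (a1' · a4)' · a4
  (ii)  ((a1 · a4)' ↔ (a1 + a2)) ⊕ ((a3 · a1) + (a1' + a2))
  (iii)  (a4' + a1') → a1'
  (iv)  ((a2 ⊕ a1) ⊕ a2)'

ii

(i): at (0,0,0,0) it gives 0, but F = 1 — eliminated.
(iii): at (0,1,0,0) it gives 1, but F = 0 — eliminated.
(iv): at (0,1,0,0) it gives 1, but F = 0 — eliminated.
(ii) is the remaining candidate, and it agrees with F on all 16 inputs.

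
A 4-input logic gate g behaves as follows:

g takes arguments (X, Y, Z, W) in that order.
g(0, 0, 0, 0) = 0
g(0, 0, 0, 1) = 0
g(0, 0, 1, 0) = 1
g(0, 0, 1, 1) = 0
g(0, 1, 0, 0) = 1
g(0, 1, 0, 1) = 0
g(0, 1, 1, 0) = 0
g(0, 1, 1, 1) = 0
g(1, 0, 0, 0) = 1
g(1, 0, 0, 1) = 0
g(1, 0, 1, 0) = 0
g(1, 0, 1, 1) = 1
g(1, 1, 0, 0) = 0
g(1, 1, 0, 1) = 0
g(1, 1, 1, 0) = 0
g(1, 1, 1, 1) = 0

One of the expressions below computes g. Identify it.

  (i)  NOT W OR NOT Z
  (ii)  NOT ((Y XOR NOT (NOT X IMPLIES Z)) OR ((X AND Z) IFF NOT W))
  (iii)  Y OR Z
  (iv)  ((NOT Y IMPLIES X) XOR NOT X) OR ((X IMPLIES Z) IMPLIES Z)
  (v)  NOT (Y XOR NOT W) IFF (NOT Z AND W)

ii

(i) disagrees with g on (0,0,0,0) (formula → 1, table → 0); rule it out.
(iii) disagrees with g on (0,0,1,1) (formula → 1, table → 0); rule it out.
(iv) disagrees with g on (0,0,0,0) (formula → 1, table → 0); rule it out.
(v) disagrees with g on (0,0,0,0) (formula → 1, table → 0); rule it out.
Only (ii) survives; checking it on all 16 rows confirms it matches g.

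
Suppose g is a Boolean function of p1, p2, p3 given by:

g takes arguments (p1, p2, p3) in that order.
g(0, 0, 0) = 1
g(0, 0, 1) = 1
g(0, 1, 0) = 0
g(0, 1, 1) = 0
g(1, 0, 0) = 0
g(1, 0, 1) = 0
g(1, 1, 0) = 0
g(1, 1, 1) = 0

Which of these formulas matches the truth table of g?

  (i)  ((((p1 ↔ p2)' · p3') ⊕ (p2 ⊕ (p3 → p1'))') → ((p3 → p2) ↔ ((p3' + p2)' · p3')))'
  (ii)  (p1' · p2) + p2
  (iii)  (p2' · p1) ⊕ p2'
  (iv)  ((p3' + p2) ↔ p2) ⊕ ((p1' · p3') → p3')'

(i) disagrees with g on (0,0,0) (formula → 0, table → 1); rule it out.
(ii) disagrees with g on (0,0,0) (formula → 0, table → 1); rule it out.
(iv) disagrees with g on (0,0,0) (formula → 0, table → 1); rule it out.
Only (iii) survives; checking it on all 8 rows confirms it matches g.

iii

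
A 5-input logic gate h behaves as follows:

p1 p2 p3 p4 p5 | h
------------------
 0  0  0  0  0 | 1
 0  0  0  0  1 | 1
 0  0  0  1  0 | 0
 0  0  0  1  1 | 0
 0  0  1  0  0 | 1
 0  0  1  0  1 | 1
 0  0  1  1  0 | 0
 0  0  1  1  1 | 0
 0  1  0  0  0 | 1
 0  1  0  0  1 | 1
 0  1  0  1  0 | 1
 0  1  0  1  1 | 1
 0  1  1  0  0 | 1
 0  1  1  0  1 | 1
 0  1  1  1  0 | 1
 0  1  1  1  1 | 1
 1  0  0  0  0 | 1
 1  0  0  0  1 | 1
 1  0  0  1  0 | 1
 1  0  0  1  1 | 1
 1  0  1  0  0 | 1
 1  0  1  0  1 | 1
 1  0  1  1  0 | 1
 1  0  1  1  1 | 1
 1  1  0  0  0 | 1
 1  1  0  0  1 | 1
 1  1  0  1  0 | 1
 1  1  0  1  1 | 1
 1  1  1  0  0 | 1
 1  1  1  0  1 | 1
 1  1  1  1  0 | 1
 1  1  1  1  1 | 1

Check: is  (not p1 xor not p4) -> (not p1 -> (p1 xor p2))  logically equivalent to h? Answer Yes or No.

Evaluate (not p1 xor not p4) -> (not p1 -> (p1 xor p2)) on each row and compare to h:
  p1=0, p2=0, p3=0, p4=0, p5=0: formula gives 1, h = 1 ✓
  p1=0, p2=0, p3=0, p4=0, p5=1: formula gives 1, h = 1 ✓
  p1=0, p2=0, p3=0, p4=1, p5=0: formula gives 0, h = 0 ✓
  p1=0, p2=0, p3=0, p4=1, p5=1: formula gives 0, h = 0 ✓
  … (the remaining 28 rows also agree.)
No disagreement on any input; they are logically equivalent.

Yes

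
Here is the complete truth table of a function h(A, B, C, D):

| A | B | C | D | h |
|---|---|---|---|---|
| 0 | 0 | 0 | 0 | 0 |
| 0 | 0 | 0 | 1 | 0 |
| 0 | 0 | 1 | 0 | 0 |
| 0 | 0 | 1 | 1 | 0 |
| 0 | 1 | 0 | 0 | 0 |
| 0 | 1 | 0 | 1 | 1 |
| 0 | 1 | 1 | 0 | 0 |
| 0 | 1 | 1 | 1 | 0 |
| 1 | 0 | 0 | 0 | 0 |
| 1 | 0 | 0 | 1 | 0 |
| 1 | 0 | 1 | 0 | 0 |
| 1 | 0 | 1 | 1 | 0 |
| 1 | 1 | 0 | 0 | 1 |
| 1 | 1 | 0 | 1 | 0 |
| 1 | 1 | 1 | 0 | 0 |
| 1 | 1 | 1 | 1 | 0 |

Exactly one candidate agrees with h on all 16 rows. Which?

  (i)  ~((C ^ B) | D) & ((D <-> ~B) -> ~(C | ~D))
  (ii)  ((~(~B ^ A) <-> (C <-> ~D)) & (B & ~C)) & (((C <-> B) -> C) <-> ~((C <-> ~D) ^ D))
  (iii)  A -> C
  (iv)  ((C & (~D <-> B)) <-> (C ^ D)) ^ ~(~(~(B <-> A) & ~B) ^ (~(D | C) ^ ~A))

(i): at (0,0,0,0) it gives 1, but h = 0 — eliminated.
(iii): at (0,0,0,0) it gives 1, but h = 0 — eliminated.
(iv): at (0,0,0,0) it gives 1, but h = 0 — eliminated.
Only (ii) survives; checking it on all 16 rows confirms it matches h.

ii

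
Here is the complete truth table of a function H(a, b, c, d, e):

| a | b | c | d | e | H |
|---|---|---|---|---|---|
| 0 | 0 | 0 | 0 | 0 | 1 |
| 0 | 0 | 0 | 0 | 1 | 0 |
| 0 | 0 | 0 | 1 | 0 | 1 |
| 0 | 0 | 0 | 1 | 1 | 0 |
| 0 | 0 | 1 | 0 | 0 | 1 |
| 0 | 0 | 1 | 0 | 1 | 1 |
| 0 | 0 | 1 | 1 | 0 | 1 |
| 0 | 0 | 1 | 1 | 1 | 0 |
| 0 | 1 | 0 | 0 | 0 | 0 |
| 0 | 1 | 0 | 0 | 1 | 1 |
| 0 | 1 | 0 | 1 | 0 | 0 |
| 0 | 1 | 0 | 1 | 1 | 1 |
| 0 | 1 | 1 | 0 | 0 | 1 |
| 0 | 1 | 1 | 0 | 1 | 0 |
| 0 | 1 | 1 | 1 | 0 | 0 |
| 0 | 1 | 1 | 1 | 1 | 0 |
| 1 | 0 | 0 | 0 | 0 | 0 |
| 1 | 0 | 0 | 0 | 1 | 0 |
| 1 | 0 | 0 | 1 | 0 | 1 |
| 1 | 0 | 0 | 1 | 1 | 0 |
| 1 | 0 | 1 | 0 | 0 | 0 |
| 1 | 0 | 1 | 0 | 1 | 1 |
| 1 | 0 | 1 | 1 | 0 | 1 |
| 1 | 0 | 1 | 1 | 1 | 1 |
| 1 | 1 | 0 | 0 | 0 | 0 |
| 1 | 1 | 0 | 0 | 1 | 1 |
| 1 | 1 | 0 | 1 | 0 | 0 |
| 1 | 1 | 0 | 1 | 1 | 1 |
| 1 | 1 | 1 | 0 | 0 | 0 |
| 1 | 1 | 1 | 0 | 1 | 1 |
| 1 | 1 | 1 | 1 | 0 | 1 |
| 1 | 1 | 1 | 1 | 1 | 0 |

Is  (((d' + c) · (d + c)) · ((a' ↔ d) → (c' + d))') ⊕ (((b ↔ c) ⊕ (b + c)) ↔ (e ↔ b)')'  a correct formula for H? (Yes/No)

Test each input against both H and the formula:
  a=0, b=0, c=0, d=0, e=0: formula gives 1, H = 1 ✓
  a=0, b=0, c=0, d=0, e=1: formula gives 0, H = 0 ✓
  a=0, b=0, c=0, d=1, e=0: formula gives 1, H = 1 ✓
  a=0, b=0, c=0, d=1, e=1: formula gives 0, H = 0 ✓
  …
  a=0, b=0, c=1, d=0, e=1: formula gives 0, but H = 1 ✗
A single disagreement suffices: at (0,0,1,0,1) they differ, so the formula does not compute H.

No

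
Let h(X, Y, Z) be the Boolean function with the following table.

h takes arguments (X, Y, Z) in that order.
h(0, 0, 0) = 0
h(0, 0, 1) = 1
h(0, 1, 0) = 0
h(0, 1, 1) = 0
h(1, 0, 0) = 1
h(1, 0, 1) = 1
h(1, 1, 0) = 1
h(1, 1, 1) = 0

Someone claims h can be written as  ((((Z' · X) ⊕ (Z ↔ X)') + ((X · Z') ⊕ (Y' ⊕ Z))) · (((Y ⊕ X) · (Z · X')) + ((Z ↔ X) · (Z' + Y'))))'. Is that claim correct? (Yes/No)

Evaluate ((((Z' · X) ⊕ (Z ↔ X)') + ((X · Z') ⊕ (Y' ⊕ Z))) · (((Y ⊕ X) · (Z · X')) + ((Z ↔ X) · (Z' + Y'))))' on each row and compare to h:
  X=0, Y=0, Z=0: formula gives 0, h = 0 ✓
  X=0, Y=0, Z=1: formula gives 1, h = 1 ✓
  X=0, Y=1, Z=0: formula gives 1, but h = 0 ✗
Since they disagree at (0,1,0), the expression is not a correct formula for h.

No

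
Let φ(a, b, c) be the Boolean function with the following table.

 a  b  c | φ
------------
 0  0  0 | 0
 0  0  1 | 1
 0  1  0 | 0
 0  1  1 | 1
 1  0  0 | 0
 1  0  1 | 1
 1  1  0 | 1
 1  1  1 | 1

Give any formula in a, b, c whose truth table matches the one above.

φ(a, b, c) = ((((a' · b') · c') + ((a' · b) · c')) + ((a · b') · c'))'

There are just 3 zero rows: (0,0,0), (0,1,0), (1,0,0). Their minterms are ¬a·¬b·¬c, ¬a·b·¬c, a·¬b·¬c; the OR of those covers precisely the 0-outputs, and negating it yields φ.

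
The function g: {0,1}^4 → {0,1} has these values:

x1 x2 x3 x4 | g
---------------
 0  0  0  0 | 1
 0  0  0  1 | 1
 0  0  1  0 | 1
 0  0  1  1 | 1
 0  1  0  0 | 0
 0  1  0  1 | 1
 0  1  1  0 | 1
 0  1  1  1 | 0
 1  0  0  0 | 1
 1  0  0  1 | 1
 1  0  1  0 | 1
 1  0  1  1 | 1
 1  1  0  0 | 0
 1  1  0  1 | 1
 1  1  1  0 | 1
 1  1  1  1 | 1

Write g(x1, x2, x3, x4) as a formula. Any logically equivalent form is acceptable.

g(x1, x2, x3, x4) = ¬(((((¬x1 ∧ x2) ∧ ¬x3) ∧ ¬x4) ∨ (((¬x1 ∧ x2) ∧ x3) ∧ x4)) ∨ (((x1 ∧ x2) ∧ ¬x3) ∧ ¬x4))

There are just 3 zero rows: (0,1,0,0), (0,1,1,1), (1,1,0,0). Their minterms are ¬x1·x2·¬x3·¬x4, ¬x1·x2·x3·x4, x1·x2·¬x3·¬x4; the OR of those covers precisely the 0-outputs, and negating it yields g.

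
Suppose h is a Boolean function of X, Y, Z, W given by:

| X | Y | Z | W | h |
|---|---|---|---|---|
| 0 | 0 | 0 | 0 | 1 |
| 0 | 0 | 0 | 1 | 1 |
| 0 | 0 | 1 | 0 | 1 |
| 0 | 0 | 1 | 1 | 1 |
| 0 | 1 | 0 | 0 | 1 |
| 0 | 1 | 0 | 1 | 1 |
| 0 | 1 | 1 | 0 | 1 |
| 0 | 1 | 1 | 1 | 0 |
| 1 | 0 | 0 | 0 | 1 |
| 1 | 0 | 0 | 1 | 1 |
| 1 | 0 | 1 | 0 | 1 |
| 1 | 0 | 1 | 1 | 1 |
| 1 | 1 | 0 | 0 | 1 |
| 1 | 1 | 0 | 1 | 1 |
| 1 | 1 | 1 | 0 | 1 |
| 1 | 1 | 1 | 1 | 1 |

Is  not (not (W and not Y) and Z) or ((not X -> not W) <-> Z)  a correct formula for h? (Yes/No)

Test each input against both h and the formula:
  X=0, Y=0, Z=0, W=0: formula gives 1, h = 1 ✓
  X=0, Y=0, Z=0, W=1: formula gives 1, h = 1 ✓
  X=0, Y=0, Z=1, W=0: formula gives 1, h = 1 ✓
  X=0, Y=0, Z=1, W=1: formula gives 1, h = 1 ✓
  …and likewise for the remaining 12 rows.
No disagreement on any input; they are logically equivalent.

Yes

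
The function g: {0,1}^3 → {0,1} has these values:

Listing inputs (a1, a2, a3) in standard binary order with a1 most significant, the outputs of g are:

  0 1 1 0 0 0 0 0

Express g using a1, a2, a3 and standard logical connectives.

Collect the rows where g=1 — (0,0,1), (0,1,0) — and write one minterm per row: ¬a1·¬a2·a3, ¬a1·a2·¬a3. Their union (logical OR) reproduces the table exactly.

g(a1, a2, a3) = ((not a1 and not a2) and a3) or ((not a1 and a2) and not a3)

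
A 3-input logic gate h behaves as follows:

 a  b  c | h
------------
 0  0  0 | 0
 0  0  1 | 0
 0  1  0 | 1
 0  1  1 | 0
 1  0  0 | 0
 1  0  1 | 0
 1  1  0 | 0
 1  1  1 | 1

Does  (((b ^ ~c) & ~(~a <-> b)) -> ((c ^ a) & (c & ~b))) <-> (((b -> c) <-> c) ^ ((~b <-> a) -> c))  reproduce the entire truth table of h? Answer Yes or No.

Yes

Check the formula against h row by row:
  a=0, b=0, c=0: formula gives 0, h = 0 ✓
  a=0, b=0, c=1: formula gives 0, h = 0 ✓
  a=0, b=1, c=0: formula gives 1, h = 1 ✓
  a=0, b=1, c=1: formula gives 0, h = 0 ✓
  a=1, b=0, c=0: formula gives 0, h = 0 ✓
  …and likewise for the remaining 3 rows.
No disagreement on any input; they are logically equivalent.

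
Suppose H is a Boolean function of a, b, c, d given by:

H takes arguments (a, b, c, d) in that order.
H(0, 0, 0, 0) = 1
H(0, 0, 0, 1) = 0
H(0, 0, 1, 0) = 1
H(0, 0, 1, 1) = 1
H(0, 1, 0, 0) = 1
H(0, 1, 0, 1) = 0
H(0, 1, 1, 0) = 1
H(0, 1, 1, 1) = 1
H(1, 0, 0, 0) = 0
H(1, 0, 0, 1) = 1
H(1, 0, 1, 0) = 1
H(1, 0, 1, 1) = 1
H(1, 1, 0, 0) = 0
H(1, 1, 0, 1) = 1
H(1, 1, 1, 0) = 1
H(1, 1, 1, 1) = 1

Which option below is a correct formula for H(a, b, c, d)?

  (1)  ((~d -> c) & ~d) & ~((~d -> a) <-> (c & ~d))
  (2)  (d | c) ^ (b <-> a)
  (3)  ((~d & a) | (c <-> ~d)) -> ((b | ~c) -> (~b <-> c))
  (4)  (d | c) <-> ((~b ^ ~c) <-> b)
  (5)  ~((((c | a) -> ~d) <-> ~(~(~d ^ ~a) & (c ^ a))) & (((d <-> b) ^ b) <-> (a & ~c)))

5

(1) fails at (0,0,0,0): the formula yields 0, H is 1.
(2) fails at (0,0,1,0): the formula yields 0, H is 1.
(3) fails at (0,1,0,1): the formula yields 1, H is 0.
(4) fails at (0,0,0,0): the formula yields 0, H is 1.
That leaves (5). Evaluating it on every row reproduces the table of H exactly.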